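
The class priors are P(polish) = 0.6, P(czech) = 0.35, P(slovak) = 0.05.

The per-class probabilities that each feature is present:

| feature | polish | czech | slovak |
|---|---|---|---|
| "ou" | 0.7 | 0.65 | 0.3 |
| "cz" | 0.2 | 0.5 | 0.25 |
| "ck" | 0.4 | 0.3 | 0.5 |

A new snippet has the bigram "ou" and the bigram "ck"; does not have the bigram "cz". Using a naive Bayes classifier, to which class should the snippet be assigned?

polish

polish: 0.6 × 0.7 × (1−0.2) × 0.4 = 0.1344
czech: 0.35 × 0.65 × (1−0.5) × 0.3 = 0.034125
slovak: 0.05 × 0.3 × (1−0.25) × 0.5 = 0.005625
Highest score → polish.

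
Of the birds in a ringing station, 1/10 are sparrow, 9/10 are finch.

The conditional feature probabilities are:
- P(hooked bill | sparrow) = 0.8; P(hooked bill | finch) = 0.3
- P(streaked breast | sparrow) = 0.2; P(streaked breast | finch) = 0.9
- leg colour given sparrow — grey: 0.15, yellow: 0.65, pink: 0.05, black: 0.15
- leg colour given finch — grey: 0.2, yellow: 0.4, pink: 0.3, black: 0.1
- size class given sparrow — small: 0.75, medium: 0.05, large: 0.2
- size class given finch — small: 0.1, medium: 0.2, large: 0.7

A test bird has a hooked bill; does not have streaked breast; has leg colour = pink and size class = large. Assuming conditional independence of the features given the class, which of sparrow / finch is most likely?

finch

sparrow: 0.1 × 0.8 × (1−0.2) × 0.05 × 0.2 = 0.00064
finch: 0.9 × 0.3 × (1−0.9) × 0.3 × 0.7 = 0.00567
Highest score → finch.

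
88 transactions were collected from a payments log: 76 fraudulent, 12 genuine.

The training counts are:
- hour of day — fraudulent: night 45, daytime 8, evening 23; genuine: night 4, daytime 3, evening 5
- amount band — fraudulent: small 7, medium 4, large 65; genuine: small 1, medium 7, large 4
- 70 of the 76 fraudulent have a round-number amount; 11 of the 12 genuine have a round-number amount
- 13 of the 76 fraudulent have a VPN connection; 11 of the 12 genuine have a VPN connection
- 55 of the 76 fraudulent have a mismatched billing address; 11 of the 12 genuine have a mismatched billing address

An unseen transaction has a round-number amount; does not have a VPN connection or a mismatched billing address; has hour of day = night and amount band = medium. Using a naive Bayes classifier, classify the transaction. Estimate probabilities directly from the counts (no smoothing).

fraudulent

fraudulent: (76/88) × (45/76) × (4/76) × (70/76) × (63/76) × (21/76) ≈ 0.00567797
genuine: (12/88) × (4/12) × (7/12) × (11/12) × (1/12) × (1/12) ≈ 0.000168789
Highest score → fraudulent.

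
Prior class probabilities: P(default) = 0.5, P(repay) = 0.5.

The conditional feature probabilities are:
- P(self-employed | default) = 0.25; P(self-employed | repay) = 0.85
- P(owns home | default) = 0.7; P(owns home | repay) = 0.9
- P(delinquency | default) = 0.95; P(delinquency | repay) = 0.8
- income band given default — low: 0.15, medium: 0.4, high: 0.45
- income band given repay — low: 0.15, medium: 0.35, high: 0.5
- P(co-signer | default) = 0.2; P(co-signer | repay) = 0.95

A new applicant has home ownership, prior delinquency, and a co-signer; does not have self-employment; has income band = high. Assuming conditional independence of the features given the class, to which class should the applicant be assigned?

repay

default: 0.5 × (1−0.25) × 0.7 × 0.95 × 0.45 × 0.2 = 0.02244375
repay: 0.5 × (1−0.85) × 0.9 × 0.8 × 0.5 × 0.95 = 0.02565
Highest score → repay.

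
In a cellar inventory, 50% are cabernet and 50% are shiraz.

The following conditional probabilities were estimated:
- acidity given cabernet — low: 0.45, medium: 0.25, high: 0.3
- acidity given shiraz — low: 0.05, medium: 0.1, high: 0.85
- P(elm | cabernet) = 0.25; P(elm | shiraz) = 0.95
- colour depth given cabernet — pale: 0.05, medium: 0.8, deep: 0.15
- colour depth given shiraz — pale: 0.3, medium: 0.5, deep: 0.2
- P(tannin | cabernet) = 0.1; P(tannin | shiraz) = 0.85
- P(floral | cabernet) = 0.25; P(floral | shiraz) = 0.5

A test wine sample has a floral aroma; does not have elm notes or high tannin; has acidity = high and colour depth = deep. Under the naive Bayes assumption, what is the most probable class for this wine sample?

cabernet: 0.5 × 0.3 × (1−0.25) × 0.15 × (1−0.1) × 0.25 = 0.003796875
shiraz: 0.5 × 0.85 × (1−0.95) × 0.2 × (1−0.85) × 0.5 = 0.00031875
Highest score → cabernet.

cabernet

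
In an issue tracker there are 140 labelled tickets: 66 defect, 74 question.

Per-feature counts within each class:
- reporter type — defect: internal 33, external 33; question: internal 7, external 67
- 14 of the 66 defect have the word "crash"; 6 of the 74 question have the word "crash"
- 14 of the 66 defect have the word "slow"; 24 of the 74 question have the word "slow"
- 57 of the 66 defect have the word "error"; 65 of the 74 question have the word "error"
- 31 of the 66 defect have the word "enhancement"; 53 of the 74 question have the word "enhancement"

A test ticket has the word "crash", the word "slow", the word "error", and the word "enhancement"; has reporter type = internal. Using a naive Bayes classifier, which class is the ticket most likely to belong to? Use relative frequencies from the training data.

defect

defect: (66/140) × (33/66) × (14/66) × (14/66) × (57/66) × (31/66) ≈ 0.00430232
question: (74/140) × (7/74) × (6/74) × (24/74) × (65/74) × (53/74) ≈ 0.00082717
Highest score → defect.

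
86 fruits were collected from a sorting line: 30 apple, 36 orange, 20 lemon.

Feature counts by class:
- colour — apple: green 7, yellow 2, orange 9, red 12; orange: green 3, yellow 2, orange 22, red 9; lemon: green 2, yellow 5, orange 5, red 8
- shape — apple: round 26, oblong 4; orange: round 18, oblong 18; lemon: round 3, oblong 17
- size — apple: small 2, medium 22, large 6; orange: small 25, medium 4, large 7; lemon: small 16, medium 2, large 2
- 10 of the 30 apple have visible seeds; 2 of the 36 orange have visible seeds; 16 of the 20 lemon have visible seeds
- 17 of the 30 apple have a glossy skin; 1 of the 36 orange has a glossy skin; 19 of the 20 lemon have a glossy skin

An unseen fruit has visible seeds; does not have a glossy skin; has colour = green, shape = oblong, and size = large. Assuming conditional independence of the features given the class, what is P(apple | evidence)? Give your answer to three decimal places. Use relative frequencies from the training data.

apple: (30/86) × (7/30) × (4/30) × (6/30) × (10/30) × (13/30) ≈ 0.000313523
orange: (36/86) × (3/36) × (18/36) × (7/36) × (2/36) × (35/36) ≈ 0.000183181
lemon: (20/86) × (2/20) × (17/20) × (2/20) × (16/20) × (1/20) ≈ 0.0000790698
P(apple | x) = 0.000313523 / 0.0005757738 ≈ 0.545

0.545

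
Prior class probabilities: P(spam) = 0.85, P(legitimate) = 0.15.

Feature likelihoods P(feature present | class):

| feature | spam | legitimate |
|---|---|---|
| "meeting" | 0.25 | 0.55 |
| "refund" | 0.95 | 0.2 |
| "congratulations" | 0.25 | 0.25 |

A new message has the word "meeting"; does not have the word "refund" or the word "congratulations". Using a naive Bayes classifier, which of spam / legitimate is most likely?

spam: 0.85 × 0.25 × (1−0.95) × (1−0.25) = 0.00796875
legitimate: 0.15 × 0.55 × (1−0.2) × (1−0.25) = 0.0495
Highest score → legitimate.

legitimate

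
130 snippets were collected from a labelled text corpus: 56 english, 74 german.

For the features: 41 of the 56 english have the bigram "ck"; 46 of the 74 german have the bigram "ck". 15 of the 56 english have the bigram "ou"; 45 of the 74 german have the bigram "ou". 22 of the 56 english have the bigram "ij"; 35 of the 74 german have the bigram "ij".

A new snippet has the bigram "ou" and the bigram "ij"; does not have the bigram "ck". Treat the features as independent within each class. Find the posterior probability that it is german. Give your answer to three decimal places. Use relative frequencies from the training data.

0.836

english: (56/130) × (15/56) × (15/56) × (22/56) ≈ 0.0121419
german: (74/130) × (28/74) × (45/74) × (35/74) ≈ 0.0619486
P(german | x) = 0.0619486 / 0.0740905 ≈ 0.836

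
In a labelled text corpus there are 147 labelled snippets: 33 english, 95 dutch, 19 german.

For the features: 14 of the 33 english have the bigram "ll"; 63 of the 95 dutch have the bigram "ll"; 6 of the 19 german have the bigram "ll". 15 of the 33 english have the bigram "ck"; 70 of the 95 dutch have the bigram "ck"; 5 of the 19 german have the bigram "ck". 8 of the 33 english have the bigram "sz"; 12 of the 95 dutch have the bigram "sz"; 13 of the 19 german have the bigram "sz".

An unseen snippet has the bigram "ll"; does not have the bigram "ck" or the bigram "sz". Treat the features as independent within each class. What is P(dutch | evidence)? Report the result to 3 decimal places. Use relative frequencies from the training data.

0.669

english: (33/147) × (14/33) × (18/33) × (25/33) ≈ 0.0393546
dutch: (95/147) × (63/95) × (25/95) × (83/95) ≈ 0.0985358
german: (19/147) × (6/19) × (14/19) × (6/19) ≈ 0.00949743
P(dutch | x) = 0.0985358 / 0.14738783 ≈ 0.669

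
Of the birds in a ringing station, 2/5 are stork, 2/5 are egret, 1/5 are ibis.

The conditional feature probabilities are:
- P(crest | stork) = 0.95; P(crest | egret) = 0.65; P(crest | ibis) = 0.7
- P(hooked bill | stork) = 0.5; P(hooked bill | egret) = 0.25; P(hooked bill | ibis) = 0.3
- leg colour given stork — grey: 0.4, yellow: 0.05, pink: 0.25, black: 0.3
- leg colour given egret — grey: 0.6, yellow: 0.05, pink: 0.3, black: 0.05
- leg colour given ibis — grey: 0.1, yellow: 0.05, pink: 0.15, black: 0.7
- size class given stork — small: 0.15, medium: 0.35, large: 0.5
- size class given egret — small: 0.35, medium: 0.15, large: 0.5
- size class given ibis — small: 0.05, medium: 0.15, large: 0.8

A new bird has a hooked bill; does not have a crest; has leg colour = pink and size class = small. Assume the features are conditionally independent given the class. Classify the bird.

stork: 0.4 × (1−0.95) × 0.5 × 0.25 × 0.15 = 0.000375
egret: 0.4 × (1−0.65) × 0.25 × 0.3 × 0.35 = 0.003675
ibis: 0.2 × (1−0.7) × 0.3 × 0.15 × 0.05 = 0.000135
Highest score → egret.

egret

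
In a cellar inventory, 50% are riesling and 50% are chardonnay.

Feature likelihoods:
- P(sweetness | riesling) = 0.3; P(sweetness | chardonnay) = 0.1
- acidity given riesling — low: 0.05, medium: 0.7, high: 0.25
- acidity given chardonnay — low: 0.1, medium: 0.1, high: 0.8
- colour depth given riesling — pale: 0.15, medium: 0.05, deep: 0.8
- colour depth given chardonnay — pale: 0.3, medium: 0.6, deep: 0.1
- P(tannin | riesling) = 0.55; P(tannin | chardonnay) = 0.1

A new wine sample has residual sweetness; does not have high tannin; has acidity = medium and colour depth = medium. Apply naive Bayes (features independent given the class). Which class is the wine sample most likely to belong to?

chardonnay

riesling: 0.5 × 0.3 × 0.7 × 0.05 × (1−0.55) = 0.0023625
chardonnay: 0.5 × 0.1 × 0.1 × 0.6 × (1−0.1) = 0.0027
Highest score → chardonnay.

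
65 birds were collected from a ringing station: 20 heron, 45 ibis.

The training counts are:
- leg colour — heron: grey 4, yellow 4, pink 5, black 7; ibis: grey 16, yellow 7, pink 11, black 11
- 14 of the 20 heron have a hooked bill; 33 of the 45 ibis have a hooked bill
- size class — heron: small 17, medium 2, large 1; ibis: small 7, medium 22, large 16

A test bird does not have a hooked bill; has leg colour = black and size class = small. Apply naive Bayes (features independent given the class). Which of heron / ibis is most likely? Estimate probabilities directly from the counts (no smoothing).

heron: (20/65) × (7/20) × (6/20) × (17/20) ≈ 0.0274615
ibis: (45/65) × (11/45) × (12/45) × (7/45) ≈ 0.00701994
Highest score → heron.

heron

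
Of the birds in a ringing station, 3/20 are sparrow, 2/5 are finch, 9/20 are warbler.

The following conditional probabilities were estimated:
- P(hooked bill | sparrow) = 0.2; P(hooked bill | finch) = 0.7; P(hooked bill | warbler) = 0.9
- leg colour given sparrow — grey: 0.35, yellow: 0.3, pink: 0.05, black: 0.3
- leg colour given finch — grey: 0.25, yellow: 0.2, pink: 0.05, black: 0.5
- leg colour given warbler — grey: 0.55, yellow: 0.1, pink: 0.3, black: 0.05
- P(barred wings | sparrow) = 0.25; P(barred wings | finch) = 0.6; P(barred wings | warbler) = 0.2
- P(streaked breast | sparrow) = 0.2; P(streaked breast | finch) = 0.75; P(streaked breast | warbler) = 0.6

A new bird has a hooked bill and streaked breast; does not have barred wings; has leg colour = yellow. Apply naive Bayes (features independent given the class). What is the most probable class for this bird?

sparrow: 0.15 × 0.2 × 0.3 × (1−0.25) × 0.2 = 0.00135
finch: 0.4 × 0.7 × 0.2 × (1−0.6) × 0.75 = 0.0168
warbler: 0.45 × 0.9 × 0.1 × (1−0.2) × 0.6 = 0.01944
Highest score → warbler.

warbler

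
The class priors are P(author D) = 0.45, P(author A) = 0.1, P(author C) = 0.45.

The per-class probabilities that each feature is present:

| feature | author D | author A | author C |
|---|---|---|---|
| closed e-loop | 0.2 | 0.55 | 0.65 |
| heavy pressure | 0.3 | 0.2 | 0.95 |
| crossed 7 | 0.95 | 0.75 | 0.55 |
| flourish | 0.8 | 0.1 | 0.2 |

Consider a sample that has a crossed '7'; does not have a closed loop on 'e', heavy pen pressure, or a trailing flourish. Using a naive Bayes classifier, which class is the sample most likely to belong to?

author D

author D: 0.45 × (1−0.2) × (1−0.3) × 0.95 × (1−0.8) = 0.04788
author A: 0.1 × (1−0.55) × (1−0.2) × 0.75 × (1−0.1) = 0.0243
author C: 0.45 × (1−0.65) × (1−0.95) × 0.55 × (1−0.2) = 0.003465
Highest score → author D.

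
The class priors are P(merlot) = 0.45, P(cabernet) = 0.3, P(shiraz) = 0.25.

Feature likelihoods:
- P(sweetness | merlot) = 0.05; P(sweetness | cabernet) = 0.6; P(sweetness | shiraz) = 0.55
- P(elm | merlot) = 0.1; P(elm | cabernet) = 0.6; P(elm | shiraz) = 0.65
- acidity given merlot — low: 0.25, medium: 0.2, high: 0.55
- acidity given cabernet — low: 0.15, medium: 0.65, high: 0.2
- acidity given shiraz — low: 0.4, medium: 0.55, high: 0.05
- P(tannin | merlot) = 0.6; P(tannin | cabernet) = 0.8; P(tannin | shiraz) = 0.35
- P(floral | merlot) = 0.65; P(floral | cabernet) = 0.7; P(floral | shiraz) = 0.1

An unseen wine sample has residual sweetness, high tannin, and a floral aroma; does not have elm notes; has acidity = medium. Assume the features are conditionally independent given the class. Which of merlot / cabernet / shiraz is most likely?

cabernet

merlot: 0.45 × 0.05 × (1−0.1) × 0.2 × 0.6 × 0.65 = 0.0015795
cabernet: 0.3 × 0.6 × (1−0.6) × 0.65 × 0.8 × 0.7 = 0.026208
shiraz: 0.25 × 0.55 × (1−0.65) × 0.55 × 0.35 × 0.1 = 0.00092640625
Highest score → cabernet.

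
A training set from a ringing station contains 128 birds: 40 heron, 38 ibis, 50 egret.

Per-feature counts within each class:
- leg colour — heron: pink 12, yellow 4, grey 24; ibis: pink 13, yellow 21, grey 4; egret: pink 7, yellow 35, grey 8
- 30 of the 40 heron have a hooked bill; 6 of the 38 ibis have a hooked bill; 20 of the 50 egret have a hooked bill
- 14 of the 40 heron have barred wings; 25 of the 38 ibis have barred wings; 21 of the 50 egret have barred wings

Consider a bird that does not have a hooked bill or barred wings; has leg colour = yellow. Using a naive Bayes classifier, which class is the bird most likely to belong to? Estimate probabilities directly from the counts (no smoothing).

heron: (40/128) × (4/40) × (10/40) × (26/40) = 0.005078125
ibis: (38/128) × (21/38) × (32/38) × (13/38) ≈ 0.0472645
egret: (50/128) × (35/50) × (30/50) × (29/50) = 0.09515625
Highest score → egret.

egret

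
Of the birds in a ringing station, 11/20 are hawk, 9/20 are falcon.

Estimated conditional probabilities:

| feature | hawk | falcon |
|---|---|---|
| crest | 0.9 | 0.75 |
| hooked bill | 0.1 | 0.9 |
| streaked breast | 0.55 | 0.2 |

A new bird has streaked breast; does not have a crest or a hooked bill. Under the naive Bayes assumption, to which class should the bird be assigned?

hawk: 0.55 × (1−0.9) × (1−0.1) × 0.55 = 0.027225
falcon: 0.45 × (1−0.75) × (1−0.9) × 0.2 = 0.00225
Highest score → hawk.

hawk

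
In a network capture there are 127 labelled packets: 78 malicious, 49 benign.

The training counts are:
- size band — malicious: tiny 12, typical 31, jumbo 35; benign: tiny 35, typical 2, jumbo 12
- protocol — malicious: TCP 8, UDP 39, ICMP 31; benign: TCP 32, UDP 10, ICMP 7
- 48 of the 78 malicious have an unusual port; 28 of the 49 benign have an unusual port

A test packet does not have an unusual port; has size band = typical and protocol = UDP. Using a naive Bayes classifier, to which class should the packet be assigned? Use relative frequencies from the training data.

malicious

malicious: (78/127) × (31/78) × (39/78) × (30/78) ≈ 0.0469412
benign: (49/127) × (2/49) × (10/49) × (21/49) ≈ 0.00137738
Highest score → malicious.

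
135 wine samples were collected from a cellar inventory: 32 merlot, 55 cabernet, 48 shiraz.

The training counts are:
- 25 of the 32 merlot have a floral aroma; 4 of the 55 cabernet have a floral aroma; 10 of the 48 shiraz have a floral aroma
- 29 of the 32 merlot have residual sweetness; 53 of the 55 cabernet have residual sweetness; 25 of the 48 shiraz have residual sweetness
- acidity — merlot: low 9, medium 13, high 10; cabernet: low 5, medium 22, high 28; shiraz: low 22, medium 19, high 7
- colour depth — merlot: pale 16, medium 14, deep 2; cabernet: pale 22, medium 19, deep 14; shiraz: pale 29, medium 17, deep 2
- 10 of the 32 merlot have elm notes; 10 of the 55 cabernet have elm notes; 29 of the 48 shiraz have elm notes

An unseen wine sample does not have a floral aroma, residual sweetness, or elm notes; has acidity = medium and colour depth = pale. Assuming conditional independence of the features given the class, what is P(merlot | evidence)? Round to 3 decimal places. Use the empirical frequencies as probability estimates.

merlot: (32/135) × (7/32) × (3/32) × (13/32) × (16/32) × (22/32) ≈ 0.000678847
cabernet: (55/135) × (51/55) × (2/55) × (22/55) × (22/55) × (45/55) ≈ 0.00179835
shiraz: (48/135) × (38/48) × (23/48) × (19/48) × (29/48) × (19/48) ≈ 0.0127679
P(merlot | x) = 0.000678847 / 0.015245097 ≈ 0.045

0.045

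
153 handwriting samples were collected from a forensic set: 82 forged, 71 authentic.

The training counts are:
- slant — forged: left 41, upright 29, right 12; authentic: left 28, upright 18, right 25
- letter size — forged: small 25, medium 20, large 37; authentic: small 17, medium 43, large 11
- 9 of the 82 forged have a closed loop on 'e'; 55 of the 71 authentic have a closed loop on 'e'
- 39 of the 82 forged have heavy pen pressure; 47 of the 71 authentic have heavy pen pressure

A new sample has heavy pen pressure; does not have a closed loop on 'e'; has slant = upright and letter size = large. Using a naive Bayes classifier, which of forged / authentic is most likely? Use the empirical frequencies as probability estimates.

forged: (82/153) × (29/82) × (37/82) × (73/82) × (39/82) ≈ 0.0362121
authentic: (71/153) × (18/71) × (11/71) × (16/71) × (47/71) ≈ 0.00271905
Highest score → forged.

forged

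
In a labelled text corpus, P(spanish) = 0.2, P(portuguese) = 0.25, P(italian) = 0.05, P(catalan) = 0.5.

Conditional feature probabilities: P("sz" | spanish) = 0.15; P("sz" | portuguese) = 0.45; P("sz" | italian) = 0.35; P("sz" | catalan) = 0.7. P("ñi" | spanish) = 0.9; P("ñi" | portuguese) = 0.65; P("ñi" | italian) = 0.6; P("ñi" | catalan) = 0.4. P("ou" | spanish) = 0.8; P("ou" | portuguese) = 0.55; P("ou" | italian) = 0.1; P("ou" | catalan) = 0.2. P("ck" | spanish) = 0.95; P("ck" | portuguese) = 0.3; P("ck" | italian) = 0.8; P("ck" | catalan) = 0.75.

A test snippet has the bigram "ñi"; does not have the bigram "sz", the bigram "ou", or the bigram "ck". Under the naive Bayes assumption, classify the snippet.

portuguese

spanish: 0.2 × (1−0.15) × 0.9 × (1−0.8) × (1−0.95) = 0.00153
portuguese: 0.25 × (1−0.45) × 0.65 × (1−0.55) × (1−0.3) = 0.028153125
italian: 0.05 × (1−0.35) × 0.6 × (1−0.1) × (1−0.8) = 0.00351
catalan: 0.5 × (1−0.7) × 0.4 × (1−0.2) × (1−0.75) = 0.012
Highest score → portuguese.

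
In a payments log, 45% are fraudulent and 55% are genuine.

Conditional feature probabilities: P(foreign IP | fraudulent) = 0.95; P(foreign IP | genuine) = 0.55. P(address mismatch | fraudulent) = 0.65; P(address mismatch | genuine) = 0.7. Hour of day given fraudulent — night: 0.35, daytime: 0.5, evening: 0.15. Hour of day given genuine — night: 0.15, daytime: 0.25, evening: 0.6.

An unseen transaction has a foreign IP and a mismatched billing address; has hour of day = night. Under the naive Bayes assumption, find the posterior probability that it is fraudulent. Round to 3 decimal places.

0.754

fraudulent: 0.45 × 0.95 × 0.65 × 0.35 = 0.09725625
genuine: 0.55 × 0.55 × 0.7 × 0.15 = 0.0317625
P(fraudulent | x) = 0.09725625 / 0.12901875 ≈ 0.754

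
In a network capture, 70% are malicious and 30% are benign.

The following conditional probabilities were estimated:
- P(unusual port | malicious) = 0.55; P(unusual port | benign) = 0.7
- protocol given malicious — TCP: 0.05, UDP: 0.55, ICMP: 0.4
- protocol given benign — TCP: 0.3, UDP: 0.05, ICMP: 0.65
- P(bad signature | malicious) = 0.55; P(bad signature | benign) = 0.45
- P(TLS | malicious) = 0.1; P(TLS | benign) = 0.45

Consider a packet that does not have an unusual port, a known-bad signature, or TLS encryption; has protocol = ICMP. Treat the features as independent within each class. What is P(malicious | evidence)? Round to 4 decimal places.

0.7425

malicious: 0.7 × (1−0.55) × 0.4 × (1−0.55) × (1−0.1) = 0.05103
benign: 0.3 × (1−0.7) × 0.65 × (1−0.45) × (1−0.45) = 0.01769625
P(malicious | x) = 0.05103 / 0.06872625 ≈ 0.7425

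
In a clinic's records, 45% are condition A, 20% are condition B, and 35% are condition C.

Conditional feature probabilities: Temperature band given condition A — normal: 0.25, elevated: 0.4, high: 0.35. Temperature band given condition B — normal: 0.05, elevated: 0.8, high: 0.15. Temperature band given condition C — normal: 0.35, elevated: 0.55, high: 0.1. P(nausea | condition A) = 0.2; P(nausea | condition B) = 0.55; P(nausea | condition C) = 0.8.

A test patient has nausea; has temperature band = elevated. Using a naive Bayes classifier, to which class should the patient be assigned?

condition C

condition A: 0.45 × 0.4 × 0.2 = 0.036
condition B: 0.2 × 0.8 × 0.55 = 0.088
condition C: 0.35 × 0.55 × 0.8 = 0.154
Highest score → condition C.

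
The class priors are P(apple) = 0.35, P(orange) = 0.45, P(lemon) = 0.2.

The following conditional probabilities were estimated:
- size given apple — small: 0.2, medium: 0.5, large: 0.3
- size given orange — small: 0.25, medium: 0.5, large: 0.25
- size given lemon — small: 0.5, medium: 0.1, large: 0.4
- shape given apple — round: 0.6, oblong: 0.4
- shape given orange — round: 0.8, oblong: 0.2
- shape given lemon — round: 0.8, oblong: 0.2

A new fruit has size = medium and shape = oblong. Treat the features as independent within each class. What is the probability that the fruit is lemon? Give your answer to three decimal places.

apple: 0.35 × 0.5 × 0.4 = 0.07
orange: 0.45 × 0.5 × 0.2 = 0.045
lemon: 0.2 × 0.1 × 0.2 = 0.004
P(lemon | x) = 0.004 / 0.119 ≈ 0.034

0.034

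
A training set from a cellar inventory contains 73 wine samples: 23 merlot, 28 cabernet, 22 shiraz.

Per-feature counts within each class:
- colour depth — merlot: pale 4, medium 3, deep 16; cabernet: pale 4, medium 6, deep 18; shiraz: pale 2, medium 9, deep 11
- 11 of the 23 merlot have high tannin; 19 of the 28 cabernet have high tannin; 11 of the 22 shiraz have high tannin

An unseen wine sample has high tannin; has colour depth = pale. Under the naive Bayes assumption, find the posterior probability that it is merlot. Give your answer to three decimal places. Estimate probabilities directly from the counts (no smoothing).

merlot: (23/73) × (4/23) × (11/23) ≈ 0.0262061
cabernet: (28/73) × (4/28) × (19/28) ≈ 0.037182
shiraz: (22/73) × (2/22) × (11/22) ≈ 0.0136986
P(merlot | x) = 0.0262061 / 0.0770867 ≈ 0.340

0.340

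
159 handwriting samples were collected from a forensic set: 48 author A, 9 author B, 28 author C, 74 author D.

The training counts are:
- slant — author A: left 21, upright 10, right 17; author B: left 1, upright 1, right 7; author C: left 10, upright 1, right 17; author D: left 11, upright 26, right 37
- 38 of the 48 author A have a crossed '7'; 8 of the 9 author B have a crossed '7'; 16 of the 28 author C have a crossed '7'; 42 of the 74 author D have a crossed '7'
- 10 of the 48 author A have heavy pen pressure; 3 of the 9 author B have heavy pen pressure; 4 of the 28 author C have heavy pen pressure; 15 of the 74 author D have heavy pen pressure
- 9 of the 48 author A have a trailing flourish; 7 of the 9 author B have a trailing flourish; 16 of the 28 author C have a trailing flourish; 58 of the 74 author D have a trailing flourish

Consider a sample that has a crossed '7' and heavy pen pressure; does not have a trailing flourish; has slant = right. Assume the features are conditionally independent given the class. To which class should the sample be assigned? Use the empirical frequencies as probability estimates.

author A

author A: (48/159) × (17/48) × (38/48) × (10/48) × (39/48) ≈ 0.0143277
author B: (9/159) × (7/9) × (8/9) × (3/9) × (2/9) ≈ 0.00289878
author C: (28/159) × (17/28) × (16/28) × (4/28) × (12/28) ≈ 0.00374058
author D: (74/159) × (37/74) × (42/74) × (15/74) × (16/74) ≈ 0.00578855
Highest score → author A.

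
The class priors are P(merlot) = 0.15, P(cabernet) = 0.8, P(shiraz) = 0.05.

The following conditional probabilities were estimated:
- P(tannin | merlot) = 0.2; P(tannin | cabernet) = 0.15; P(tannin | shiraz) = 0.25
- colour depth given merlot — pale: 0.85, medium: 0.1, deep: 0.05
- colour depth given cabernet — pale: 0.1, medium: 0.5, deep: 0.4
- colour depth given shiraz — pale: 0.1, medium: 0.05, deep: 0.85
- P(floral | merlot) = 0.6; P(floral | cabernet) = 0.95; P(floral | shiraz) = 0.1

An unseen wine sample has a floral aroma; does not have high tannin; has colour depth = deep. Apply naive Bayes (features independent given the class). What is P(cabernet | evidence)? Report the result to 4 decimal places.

0.9744

merlot: 0.15 × (1−0.2) × 0.05 × 0.6 = 0.0036
cabernet: 0.8 × (1−0.15) × 0.4 × 0.95 = 0.2584
shiraz: 0.05 × (1−0.25) × 0.85 × 0.1 = 0.0031875
P(cabernet | x) = 0.2584 / 0.2651875 ≈ 0.9744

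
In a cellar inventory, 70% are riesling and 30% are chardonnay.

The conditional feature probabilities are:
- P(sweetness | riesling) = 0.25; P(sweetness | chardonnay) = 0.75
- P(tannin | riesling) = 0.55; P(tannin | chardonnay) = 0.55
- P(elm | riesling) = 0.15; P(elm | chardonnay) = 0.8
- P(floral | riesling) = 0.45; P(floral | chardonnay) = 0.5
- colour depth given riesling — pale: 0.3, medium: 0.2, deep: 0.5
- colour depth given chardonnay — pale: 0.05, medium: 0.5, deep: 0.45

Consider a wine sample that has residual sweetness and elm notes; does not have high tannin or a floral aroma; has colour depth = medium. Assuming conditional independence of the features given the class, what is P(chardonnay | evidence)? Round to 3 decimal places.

0.940

riesling: 0.7 × 0.25 × (1−0.55) × 0.15 × (1−0.45) × 0.2 = 0.001299375
chardonnay: 0.3 × 0.75 × (1−0.55) × 0.8 × (1−0.5) × 0.5 = 0.02025
P(chardonnay | x) = 0.02025 / 0.021549375 ≈ 0.940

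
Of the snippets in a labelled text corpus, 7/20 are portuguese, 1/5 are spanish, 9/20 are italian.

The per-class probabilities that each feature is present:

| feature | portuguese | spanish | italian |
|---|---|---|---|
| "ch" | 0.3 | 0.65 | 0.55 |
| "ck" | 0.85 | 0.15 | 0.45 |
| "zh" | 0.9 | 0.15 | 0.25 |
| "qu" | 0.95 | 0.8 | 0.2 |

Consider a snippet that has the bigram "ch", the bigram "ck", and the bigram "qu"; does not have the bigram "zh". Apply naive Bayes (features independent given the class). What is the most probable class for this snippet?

italian

portuguese: 0.35 × 0.3 × 0.85 × (1−0.9) × 0.95 = 0.00847875
spanish: 0.2 × 0.65 × 0.15 × (1−0.15) × 0.8 = 0.01326
italian: 0.45 × 0.55 × 0.45 × (1−0.25) × 0.2 = 0.01670625
Highest score → italian.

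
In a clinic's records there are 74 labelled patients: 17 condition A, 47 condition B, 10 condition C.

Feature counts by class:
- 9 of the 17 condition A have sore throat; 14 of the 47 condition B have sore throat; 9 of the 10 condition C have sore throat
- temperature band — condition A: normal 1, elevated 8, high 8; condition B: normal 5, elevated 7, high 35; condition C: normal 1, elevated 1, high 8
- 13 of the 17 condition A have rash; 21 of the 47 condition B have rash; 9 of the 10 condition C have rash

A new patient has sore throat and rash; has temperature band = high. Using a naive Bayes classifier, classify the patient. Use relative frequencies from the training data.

condition C

condition A: (17/74) × (9/17) × (8/17) × (13/17) ≈ 0.043767
condition B: (47/74) × (14/47) × (35/47) × (21/47) ≈ 0.0629489
condition C: (10/74) × (9/10) × (8/10) × (9/10) ≈ 0.0875676
Highest score → condition C.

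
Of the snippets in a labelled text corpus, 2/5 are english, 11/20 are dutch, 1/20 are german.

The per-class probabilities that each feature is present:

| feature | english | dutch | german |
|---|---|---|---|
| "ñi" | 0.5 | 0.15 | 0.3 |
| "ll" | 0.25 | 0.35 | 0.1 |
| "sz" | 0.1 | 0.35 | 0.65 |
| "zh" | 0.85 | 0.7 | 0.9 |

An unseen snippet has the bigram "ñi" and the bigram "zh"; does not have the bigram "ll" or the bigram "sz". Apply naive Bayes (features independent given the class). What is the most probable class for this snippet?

english

english: 0.4 × 0.5 × (1−0.25) × (1−0.1) × 0.85 = 0.11475
dutch: 0.55 × 0.15 × (1−0.35) × (1−0.35) × 0.7 = 0.024399375
german: 0.05 × 0.3 × (1−0.1) × (1−0.65) × 0.9 = 0.0042525
Highest score → english.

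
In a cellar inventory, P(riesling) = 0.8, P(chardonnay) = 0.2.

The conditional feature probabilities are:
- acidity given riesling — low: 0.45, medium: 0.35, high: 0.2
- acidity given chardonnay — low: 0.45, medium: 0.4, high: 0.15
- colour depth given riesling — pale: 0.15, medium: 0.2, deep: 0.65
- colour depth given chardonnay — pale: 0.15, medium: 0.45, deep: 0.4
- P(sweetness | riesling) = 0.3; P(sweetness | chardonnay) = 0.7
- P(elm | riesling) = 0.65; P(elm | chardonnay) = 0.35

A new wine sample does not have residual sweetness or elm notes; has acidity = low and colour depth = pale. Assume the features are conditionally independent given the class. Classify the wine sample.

riesling

riesling: 0.8 × 0.45 × 0.15 × (1−0.3) × (1−0.65) = 0.01323
chardonnay: 0.2 × 0.45 × 0.15 × (1−0.7) × (1−0.35) = 0.0026325
Highest score → riesling.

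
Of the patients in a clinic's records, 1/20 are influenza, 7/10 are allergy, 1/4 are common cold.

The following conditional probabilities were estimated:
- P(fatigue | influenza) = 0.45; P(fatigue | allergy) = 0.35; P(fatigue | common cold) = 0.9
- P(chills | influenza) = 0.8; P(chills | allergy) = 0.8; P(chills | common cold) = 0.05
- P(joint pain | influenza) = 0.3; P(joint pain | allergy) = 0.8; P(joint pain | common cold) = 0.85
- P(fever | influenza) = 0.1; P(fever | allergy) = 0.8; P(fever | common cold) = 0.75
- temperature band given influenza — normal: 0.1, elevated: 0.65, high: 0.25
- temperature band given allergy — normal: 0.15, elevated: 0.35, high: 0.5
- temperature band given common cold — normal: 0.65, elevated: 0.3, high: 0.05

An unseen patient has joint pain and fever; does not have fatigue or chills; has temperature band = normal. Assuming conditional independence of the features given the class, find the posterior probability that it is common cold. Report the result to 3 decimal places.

0.529

influenza: 0.05 × (1−0.45) × (1−0.8) × 0.3 × 0.1 × 0.1 = 0.0000165
allergy: 0.7 × (1−0.35) × (1−0.8) × 0.8 × 0.8 × 0.15 = 0.008736
common cold: 0.25 × (1−0.9) × (1−0.05) × 0.85 × 0.75 × 0.65 = 0.00984140625
P(common cold | x) = 0.00984140625 / 0.01859390625 ≈ 0.529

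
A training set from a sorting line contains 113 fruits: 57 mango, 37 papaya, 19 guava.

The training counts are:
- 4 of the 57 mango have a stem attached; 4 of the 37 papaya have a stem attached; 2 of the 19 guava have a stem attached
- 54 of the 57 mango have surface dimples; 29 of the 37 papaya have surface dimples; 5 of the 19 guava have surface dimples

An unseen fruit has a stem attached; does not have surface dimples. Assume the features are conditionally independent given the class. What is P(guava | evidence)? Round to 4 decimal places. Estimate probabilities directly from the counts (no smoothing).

0.5781

mango: (57/113) × (4/57) × (3/57) ≈ 0.00186306
papaya: (37/113) × (4/37) × (8/37) ≈ 0.00765367
guava: (19/113) × (2/19) × (14/19) ≈ 0.0130415
P(guava | x) = 0.0130415 / 0.02255823 ≈ 0.5781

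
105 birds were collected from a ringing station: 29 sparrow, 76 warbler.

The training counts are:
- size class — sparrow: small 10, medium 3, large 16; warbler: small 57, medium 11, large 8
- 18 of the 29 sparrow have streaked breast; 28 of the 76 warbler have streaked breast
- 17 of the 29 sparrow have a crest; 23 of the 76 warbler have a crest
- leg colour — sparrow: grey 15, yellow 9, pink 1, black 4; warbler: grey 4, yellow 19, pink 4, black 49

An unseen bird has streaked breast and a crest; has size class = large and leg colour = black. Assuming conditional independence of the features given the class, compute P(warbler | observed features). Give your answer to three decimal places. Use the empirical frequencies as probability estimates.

sparrow: (29/105) × (16/29) × (18/29) × (17/29) × (4/29) ≈ 0.00764748
warbler: (76/105) × (8/76) × (28/76) × (23/76) × (49/76) ≈ 0.00547699
P(warbler | x) = 0.00547699 / 0.01312447 ≈ 0.417

0.417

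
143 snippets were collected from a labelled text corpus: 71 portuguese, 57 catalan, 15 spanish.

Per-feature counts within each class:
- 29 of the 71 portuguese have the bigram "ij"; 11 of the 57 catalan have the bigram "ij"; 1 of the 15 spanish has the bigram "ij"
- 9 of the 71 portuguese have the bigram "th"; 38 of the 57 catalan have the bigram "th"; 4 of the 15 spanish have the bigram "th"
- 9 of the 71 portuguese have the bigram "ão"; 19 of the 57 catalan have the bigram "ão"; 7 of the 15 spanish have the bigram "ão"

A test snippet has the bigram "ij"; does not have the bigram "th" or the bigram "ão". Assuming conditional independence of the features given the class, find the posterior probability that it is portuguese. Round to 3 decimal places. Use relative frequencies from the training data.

0.886

portuguese: (71/143) × (29/71) × (62/71) × (62/71) ≈ 0.154642
catalan: (57/143) × (11/57) × (19/57) × (38/57) ≈ 0.017094
spanish: (15/143) × (1/15) × (11/15) × (8/15) ≈ 0.00273504
P(portuguese | x) = 0.154642 / 0.17447104 ≈ 0.886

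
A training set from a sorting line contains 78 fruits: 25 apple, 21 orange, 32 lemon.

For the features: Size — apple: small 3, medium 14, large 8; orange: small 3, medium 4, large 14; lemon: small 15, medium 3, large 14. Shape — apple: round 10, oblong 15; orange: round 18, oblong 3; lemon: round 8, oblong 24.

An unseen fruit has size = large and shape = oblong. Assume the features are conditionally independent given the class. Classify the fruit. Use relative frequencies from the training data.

apple: (25/78) × (8/25) × (15/25) ≈ 0.0615385
orange: (21/78) × (14/21) × (3/21) ≈ 0.025641
lemon: (32/78) × (14/32) × (24/32) ≈ 0.134615
Highest score → lemon.

lemon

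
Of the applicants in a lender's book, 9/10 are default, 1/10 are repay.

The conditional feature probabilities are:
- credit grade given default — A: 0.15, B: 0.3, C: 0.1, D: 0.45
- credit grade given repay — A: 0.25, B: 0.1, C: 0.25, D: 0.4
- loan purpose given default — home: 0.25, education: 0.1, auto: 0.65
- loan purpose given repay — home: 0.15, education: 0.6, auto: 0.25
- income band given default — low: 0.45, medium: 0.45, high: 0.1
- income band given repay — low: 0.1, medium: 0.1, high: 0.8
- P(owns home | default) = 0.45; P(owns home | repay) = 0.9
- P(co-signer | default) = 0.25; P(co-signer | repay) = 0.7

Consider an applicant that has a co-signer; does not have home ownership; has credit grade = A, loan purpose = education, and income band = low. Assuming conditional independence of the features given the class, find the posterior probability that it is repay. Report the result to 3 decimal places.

0.112

default: 0.9 × 0.15 × 0.1 × 0.45 × (1−0.45) × 0.25 = 0.0008353125
repay: 0.1 × 0.25 × 0.6 × 0.1 × (1−0.9) × 0.7 = 0.000105
P(repay | x) = 0.000105 / 0.0009403125 ≈ 0.112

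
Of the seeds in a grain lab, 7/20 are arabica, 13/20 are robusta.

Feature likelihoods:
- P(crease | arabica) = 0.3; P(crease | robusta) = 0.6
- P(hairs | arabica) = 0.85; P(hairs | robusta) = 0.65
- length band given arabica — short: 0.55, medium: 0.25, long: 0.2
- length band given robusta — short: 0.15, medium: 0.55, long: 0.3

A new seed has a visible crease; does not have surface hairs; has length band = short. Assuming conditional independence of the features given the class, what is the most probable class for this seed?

arabica: 0.35 × 0.3 × (1−0.85) × 0.55 = 0.0086625
robusta: 0.65 × 0.6 × (1−0.65) × 0.15 = 0.020475
Highest score → robusta.

robusta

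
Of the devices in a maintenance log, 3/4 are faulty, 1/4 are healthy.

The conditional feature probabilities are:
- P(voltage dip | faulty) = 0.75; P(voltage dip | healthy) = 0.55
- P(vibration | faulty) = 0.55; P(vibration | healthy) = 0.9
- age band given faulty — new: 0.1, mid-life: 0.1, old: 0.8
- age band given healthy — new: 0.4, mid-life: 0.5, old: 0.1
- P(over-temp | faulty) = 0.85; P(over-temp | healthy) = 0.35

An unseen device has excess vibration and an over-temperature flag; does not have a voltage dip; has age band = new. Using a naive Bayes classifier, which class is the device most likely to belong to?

healthy

faulty: 0.75 × (1−0.75) × 0.55 × 0.1 × 0.85 = 0.008765625
healthy: 0.25 × (1−0.55) × 0.9 × 0.4 × 0.35 = 0.014175
Highest score → healthy.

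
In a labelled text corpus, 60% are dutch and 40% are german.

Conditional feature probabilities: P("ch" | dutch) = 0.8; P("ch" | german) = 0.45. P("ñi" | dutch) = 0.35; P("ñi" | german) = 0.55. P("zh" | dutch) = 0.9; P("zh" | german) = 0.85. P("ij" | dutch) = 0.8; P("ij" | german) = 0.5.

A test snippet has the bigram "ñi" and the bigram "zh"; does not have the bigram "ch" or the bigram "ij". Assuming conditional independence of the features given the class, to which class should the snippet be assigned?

german

dutch: 0.6 × (1−0.8) × 0.35 × 0.9 × (1−0.8) = 0.00756
german: 0.4 × (1−0.45) × 0.55 × 0.85 × (1−0.5) = 0.051425
Highest score → german.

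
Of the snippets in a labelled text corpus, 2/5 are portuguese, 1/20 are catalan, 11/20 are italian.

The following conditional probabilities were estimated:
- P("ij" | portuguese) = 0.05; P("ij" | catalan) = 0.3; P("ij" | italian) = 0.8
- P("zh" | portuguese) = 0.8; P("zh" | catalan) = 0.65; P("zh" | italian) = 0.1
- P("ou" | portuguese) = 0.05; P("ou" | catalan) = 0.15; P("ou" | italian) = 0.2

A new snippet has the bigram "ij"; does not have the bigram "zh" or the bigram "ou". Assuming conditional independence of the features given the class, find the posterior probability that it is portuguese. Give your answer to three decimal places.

0.012

portuguese: 0.4 × 0.05 × (1−0.8) × (1−0.05) = 0.0038
catalan: 0.05 × 0.3 × (1−0.65) × (1−0.15) = 0.0044625
italian: 0.55 × 0.8 × (1−0.1) × (1−0.2) = 0.3168
P(portuguese | x) = 0.0038 / 0.3250625 ≈ 0.012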